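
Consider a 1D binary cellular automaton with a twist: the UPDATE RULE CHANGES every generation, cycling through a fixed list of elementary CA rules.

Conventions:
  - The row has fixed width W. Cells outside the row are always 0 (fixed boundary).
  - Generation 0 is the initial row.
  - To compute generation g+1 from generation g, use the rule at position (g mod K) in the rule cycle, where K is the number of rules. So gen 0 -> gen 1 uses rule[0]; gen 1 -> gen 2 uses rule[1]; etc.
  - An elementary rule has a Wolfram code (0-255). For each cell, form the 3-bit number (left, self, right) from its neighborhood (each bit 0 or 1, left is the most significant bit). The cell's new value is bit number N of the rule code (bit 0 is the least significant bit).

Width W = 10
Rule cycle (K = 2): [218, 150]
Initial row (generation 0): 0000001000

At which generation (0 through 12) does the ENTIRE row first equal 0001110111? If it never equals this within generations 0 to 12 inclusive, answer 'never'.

Answer: 3

Derivation:
Gen 0: 0000001000
Gen 1 (rule 218): 0000010100
Gen 2 (rule 150): 0000110110
Gen 3 (rule 218): 0001110111
Gen 4 (rule 150): 0010100010
Gen 5 (rule 218): 0100010101
Gen 6 (rule 150): 1110110101
Gen 7 (rule 218): 1110110000
Gen 8 (rule 150): 0100001000
Gen 9 (rule 218): 1010010100
Gen 10 (rule 150): 1011110110
Gen 11 (rule 218): 0011110111
Gen 12 (rule 150): 0101100010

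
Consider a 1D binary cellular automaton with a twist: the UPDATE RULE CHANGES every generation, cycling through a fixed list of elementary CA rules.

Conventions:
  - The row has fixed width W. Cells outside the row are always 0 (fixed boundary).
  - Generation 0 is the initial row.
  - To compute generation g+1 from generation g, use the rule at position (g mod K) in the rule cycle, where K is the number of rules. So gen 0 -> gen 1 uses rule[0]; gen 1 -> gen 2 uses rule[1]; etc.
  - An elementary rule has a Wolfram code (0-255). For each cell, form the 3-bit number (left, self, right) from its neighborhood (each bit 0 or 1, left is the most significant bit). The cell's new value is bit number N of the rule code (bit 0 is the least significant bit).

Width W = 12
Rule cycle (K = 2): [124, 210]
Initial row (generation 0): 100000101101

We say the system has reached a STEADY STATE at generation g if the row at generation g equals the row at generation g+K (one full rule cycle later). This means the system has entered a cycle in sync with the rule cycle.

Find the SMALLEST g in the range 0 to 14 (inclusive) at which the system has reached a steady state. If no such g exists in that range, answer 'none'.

Answer: none

Derivation:
Gen 0: 100000101101
Gen 1 (rule 124): 110000111111
Gen 2 (rule 210): 011001011111
Gen 3 (rule 124): 011101110001
Gen 4 (rule 210): 101100111010
Gen 5 (rule 124): 111110101111
Gen 6 (rule 210): 011110000111
Gen 7 (rule 124): 010011000101
Gen 8 (rule 210): 101101101000
Gen 9 (rule 124): 111111111100
Gen 10 (rule 210): 011111111110
Gen 11 (rule 124): 010000000011
Gen 12 (rule 210): 101000000101
Gen 13 (rule 124): 111100000111
Gen 14 (rule 210): 011110001011
Gen 15 (rule 124): 010011001111
Gen 16 (rule 210): 101101110111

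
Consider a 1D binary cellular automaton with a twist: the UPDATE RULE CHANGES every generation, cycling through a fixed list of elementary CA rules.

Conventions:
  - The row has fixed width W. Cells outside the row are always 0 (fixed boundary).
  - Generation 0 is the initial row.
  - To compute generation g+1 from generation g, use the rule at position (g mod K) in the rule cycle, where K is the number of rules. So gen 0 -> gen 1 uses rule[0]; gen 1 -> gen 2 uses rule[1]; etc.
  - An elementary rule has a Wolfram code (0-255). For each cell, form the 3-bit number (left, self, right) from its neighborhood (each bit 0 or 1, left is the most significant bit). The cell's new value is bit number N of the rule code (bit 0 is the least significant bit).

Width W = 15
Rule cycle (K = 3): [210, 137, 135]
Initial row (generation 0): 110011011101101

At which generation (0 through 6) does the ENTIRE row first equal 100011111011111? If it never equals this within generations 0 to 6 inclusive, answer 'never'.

Gen 0: 110011011101101
Gen 1 (rule 210): 011101001100100
Gen 2 (rule 137): 011000001000001
Gen 3 (rule 135): 100011111011111
Gen 4 (rule 210): 010101111001111
Gen 5 (rule 137): 000001110001110
Gen 6 (rule 135): 111110100110100

Answer: 3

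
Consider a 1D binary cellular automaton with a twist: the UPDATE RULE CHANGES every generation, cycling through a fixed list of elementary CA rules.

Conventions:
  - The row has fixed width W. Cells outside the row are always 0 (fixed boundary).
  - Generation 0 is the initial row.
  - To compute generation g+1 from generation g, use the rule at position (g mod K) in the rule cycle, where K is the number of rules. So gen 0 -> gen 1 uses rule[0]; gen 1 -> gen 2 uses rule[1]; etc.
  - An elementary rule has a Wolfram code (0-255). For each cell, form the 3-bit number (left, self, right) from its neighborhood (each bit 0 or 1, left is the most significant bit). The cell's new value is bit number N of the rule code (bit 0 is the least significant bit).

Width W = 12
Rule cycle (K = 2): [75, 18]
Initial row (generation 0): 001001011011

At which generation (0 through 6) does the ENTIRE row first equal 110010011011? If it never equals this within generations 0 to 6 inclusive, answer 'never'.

Answer: 1

Derivation:
Gen 0: 001001011011
Gen 1 (rule 75): 110010011011
Gen 2 (rule 18): 001101100000
Gen 3 (rule 75): 111101101111
Gen 4 (rule 18): 000000000000
Gen 5 (rule 75): 111111111111
Gen 6 (rule 18): 000000000000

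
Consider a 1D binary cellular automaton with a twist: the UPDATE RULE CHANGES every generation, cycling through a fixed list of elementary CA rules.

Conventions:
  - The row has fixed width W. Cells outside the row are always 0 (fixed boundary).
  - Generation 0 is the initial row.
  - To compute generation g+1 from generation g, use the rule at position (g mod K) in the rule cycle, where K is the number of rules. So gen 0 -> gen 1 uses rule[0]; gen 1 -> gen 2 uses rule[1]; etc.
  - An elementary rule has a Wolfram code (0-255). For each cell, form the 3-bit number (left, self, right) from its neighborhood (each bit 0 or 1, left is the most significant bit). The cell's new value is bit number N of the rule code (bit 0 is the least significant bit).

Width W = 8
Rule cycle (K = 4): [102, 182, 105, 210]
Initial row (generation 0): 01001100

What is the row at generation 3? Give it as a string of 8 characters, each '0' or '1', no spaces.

Answer: 10100010

Derivation:
Gen 0: 01001100
Gen 1 (rule 102): 11010100
Gen 2 (rule 182): 00111110
Gen 3 (rule 105): 10100010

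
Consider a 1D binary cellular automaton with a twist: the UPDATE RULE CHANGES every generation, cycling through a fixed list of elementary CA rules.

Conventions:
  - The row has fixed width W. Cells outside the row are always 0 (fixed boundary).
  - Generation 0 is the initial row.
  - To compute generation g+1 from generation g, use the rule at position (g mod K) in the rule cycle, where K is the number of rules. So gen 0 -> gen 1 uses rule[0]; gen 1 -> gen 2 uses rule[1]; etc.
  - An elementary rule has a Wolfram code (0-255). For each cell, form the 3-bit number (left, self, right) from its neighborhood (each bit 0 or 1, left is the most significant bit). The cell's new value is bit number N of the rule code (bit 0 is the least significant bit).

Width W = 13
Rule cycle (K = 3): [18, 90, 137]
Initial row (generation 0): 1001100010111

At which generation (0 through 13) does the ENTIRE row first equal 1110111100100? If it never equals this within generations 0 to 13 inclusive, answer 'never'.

Gen 0: 1001100010111
Gen 1 (rule 18): 0110010100000
Gen 2 (rule 90): 1111100010000
Gen 3 (rule 137): 1111001000111
Gen 4 (rule 18): 0000110101000
Gen 5 (rule 90): 0001110000100
Gen 6 (rule 137): 1101100110001
Gen 7 (rule 18): 0000011001010
Gen 8 (rule 90): 0000111110001
Gen 9 (rule 137): 1110111100100
Gen 10 (rule 18): 0000000011010
Gen 11 (rule 90): 0000000111001
Gen 12 (rule 137): 1111110110000
Gen 13 (rule 18): 0000000001000

Answer: 9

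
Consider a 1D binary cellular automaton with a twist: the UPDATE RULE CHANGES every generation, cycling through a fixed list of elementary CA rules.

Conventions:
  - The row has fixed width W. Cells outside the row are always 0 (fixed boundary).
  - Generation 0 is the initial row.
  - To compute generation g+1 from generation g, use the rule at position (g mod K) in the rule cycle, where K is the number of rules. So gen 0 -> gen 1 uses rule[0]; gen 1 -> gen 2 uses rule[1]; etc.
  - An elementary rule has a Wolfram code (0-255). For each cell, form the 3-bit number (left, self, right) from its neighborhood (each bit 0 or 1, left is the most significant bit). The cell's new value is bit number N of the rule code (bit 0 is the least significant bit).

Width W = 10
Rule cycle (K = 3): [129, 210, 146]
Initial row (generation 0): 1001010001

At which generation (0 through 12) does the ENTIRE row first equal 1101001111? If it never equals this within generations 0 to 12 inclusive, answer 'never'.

Gen 0: 1001010001
Gen 1 (rule 129): 0000000100
Gen 2 (rule 210): 0000001010
Gen 3 (rule 146): 0000010001
Gen 4 (rule 129): 1111000100
Gen 5 (rule 210): 0111101010
Gen 6 (rule 146): 1011000001
Gen 7 (rule 129): 0000011100
Gen 8 (rule 210): 0000101110
Gen 9 (rule 146): 0001000101
Gen 10 (rule 129): 1100010000
Gen 11 (rule 210): 0110101000
Gen 12 (rule 146): 1000000100

Answer: never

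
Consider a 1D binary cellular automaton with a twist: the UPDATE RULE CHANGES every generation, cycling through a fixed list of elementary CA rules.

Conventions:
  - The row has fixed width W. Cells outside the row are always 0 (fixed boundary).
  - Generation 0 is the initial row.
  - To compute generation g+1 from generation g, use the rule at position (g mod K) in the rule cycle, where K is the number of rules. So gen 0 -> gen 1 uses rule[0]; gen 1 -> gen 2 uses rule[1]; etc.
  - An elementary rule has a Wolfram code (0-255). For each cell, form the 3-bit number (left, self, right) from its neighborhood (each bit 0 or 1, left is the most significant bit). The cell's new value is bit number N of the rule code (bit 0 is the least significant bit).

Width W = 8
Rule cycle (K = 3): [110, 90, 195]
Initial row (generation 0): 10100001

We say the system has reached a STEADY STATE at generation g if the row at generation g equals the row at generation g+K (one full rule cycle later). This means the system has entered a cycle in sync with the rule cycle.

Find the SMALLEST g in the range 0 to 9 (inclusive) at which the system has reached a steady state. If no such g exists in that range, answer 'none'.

Gen 0: 10100001
Gen 1 (rule 110): 11100011
Gen 2 (rule 90): 10110111
Gen 3 (rule 195): 00010011
Gen 4 (rule 110): 00110111
Gen 5 (rule 90): 01110101
Gen 6 (rule 195): 10110000
Gen 7 (rule 110): 11110000
Gen 8 (rule 90): 10011000
Gen 9 (rule 195): 00101011
Gen 10 (rule 110): 01111111
Gen 11 (rule 90): 11000001
Gen 12 (rule 195): 01011110

Answer: none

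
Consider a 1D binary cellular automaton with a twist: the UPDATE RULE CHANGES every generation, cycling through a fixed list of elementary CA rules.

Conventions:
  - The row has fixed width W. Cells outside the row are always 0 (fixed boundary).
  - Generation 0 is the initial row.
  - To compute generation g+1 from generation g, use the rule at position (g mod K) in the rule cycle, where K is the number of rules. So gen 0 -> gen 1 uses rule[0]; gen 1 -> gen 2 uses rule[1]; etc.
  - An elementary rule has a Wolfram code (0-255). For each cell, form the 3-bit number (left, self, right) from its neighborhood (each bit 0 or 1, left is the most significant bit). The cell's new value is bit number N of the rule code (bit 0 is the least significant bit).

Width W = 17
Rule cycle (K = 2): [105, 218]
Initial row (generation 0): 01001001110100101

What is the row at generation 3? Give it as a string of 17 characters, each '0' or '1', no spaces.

Answer: 11111000010100010

Derivation:
Gen 0: 01001001110100101
Gen 1 (rule 105): 00000001011000010
Gen 2 (rule 218): 00000010011100101
Gen 3 (rule 105): 11111000010100010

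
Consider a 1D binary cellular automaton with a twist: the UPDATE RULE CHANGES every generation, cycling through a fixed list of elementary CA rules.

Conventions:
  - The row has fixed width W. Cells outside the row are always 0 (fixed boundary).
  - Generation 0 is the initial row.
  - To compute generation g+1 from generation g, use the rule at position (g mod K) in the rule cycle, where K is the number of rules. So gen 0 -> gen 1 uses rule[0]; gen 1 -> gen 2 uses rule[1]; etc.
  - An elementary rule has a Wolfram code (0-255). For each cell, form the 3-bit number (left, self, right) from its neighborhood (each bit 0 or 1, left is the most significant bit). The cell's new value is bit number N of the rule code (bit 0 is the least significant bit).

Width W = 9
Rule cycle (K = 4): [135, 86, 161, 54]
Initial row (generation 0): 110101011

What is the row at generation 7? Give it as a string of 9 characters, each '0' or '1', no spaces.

Gen 0: 110101011
Gen 1 (rule 135): 000101000
Gen 2 (rule 86): 001101100
Gen 3 (rule 161): 100010001
Gen 4 (rule 54): 110111011
Gen 5 (rule 135): 000010000
Gen 6 (rule 86): 000111000
Gen 7 (rule 161): 110010011

Answer: 110010011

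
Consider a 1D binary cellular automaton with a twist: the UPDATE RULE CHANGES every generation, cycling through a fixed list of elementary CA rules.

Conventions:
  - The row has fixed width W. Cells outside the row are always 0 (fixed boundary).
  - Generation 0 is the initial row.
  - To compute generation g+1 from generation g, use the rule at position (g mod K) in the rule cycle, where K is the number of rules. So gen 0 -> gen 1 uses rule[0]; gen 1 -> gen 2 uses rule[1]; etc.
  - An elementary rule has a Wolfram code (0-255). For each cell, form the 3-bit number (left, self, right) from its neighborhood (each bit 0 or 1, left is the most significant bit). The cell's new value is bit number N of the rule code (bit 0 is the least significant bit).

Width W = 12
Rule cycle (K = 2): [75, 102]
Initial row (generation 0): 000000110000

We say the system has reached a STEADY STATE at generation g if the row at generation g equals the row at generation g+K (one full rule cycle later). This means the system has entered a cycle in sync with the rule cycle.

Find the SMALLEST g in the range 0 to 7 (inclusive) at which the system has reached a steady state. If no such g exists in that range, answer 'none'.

Gen 0: 000000110000
Gen 1 (rule 75): 111111110111
Gen 2 (rule 102): 000000011001
Gen 3 (rule 75): 111111111010
Gen 4 (rule 102): 000000001110
Gen 5 (rule 75): 111111111010
Gen 6 (rule 102): 000000001110
Gen 7 (rule 75): 111111111010
Gen 8 (rule 102): 000000001110
Gen 9 (rule 75): 111111111010

Answer: 3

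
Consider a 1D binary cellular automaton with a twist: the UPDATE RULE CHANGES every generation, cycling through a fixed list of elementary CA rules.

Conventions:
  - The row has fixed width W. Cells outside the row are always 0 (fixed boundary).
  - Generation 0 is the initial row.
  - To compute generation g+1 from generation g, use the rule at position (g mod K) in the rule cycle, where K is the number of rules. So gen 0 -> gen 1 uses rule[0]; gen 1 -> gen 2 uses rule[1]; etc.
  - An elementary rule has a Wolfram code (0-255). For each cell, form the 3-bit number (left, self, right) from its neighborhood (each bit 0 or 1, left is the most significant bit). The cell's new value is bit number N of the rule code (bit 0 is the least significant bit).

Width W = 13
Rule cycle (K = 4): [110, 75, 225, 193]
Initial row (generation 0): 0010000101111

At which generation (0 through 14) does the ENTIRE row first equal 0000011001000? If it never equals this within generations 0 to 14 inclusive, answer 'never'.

Gen 0: 0010000101111
Gen 1 (rule 110): 0110001111001
Gen 2 (rule 75): 1110111001010
Gen 3 (rule 225): 0111011000100
Gen 4 (rule 193): 0011001010001
Gen 5 (rule 110): 0111011110011
Gen 6 (rule 75): 1101010010111
Gen 7 (rule 225): 0110100001011
Gen 8 (rule 193): 0010001100001
Gen 9 (rule 110): 0110011100011
Gen 10 (rule 75): 1110110101111
Gen 11 (rule 225): 0111011010111
Gen 12 (rule 193): 0011001000011
Gen 13 (rule 110): 0111011000111
Gen 14 (rule 75): 1101011011101

Answer: never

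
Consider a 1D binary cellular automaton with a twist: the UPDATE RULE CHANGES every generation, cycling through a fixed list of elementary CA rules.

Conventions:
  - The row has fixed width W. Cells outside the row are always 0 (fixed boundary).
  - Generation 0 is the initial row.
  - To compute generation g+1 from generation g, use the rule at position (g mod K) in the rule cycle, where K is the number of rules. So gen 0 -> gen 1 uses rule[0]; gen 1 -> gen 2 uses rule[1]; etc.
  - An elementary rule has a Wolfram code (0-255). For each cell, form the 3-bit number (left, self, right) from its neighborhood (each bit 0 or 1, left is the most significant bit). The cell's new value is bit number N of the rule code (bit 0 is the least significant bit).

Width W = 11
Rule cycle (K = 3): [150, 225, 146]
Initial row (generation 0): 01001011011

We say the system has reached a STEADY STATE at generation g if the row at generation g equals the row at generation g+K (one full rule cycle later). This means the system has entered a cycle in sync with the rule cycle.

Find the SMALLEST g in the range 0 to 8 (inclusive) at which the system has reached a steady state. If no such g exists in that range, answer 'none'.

Gen 0: 01001011011
Gen 1 (rule 150): 11111000000
Gen 2 (rule 225): 01111011111
Gen 3 (rule 146): 10110001110
Gen 4 (rule 150): 10001010101
Gen 5 (rule 225): 00100101010
Gen 6 (rule 146): 01011000001
Gen 7 (rule 150): 11000100011
Gen 8 (rule 225): 01010001001
Gen 9 (rule 146): 10001010110
Gen 10 (rule 150): 11011010001
Gen 11 (rule 225): 01101100100

Answer: none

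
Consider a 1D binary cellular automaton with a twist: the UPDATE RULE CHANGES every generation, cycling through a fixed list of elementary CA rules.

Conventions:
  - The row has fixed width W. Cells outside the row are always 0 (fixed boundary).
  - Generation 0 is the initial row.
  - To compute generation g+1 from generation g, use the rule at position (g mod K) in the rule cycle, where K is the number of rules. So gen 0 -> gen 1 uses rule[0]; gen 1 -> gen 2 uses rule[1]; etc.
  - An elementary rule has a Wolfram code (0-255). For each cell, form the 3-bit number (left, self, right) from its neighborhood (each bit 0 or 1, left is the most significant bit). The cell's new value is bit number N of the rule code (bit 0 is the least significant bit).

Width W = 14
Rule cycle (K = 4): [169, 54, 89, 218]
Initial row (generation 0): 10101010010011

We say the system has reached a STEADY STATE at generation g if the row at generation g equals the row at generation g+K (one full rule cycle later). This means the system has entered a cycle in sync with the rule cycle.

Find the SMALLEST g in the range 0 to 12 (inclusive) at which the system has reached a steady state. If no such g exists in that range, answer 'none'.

Answer: 12

Derivation:
Gen 0: 10101010010011
Gen 1 (rule 169): 01010100000010
Gen 2 (rule 54): 11111110000111
Gen 3 (rule 89): 10000011110101
Gen 4 (rule 218): 01000111110000
Gen 5 (rule 169): 00010111100111
Gen 6 (rule 54): 00111000011000
Gen 7 (rule 89): 10101111011111
Gen 8 (rule 218): 00001111011111
Gen 9 (rule 169): 11101110111110
Gen 10 (rule 54): 00010001000001
Gen 11 (rule 89): 11001100111100
Gen 12 (rule 218): 11111111111110
Gen 13 (rule 169): 11111111111100
Gen 14 (rule 54): 00000000000010
Gen 15 (rule 89): 11111111111001
Gen 16 (rule 218): 11111111111110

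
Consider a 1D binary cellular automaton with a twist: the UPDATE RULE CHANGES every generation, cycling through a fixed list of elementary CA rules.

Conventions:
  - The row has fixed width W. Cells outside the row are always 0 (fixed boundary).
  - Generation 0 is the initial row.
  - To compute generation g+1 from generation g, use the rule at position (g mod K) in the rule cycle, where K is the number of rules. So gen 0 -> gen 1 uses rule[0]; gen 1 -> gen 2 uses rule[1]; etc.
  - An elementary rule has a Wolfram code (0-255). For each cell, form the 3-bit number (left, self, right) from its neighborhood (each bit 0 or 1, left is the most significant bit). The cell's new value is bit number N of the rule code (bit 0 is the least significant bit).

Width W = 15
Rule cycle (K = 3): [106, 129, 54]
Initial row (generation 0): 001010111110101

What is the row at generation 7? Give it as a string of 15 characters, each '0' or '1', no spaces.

Answer: 000010000100000

Derivation:
Gen 0: 001010111110101
Gen 1 (rule 106): 010101100011010
Gen 2 (rule 129): 000000001000000
Gen 3 (rule 54): 000000011100000
Gen 4 (rule 106): 000000110100000
Gen 5 (rule 129): 111110000001111
Gen 6 (rule 54): 000001000010000
Gen 7 (rule 106): 000010000100000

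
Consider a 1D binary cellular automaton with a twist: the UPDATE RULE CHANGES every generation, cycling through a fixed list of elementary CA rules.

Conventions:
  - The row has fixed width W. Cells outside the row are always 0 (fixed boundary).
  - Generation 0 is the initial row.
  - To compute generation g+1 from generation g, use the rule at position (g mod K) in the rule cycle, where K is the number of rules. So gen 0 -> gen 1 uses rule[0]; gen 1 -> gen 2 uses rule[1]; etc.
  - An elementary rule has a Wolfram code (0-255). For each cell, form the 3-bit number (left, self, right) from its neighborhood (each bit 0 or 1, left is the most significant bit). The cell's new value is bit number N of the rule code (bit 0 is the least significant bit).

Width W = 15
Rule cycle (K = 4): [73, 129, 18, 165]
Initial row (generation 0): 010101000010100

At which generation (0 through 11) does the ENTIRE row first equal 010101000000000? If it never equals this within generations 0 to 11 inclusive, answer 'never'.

Gen 0: 010101000010100
Gen 1 (rule 73): 000000011000001
Gen 2 (rule 129): 111111000011100
Gen 3 (rule 18): 000000100100010
Gen 4 (rule 165): 111110100101010
Gen 5 (rule 73): 100010000000000
Gen 6 (rule 129): 001000111111111
Gen 7 (rule 18): 010101000000000
Gen 8 (rule 165): 011111011111111
Gen 9 (rule 73): 010001010000001
Gen 10 (rule 129): 000100000111100
Gen 11 (rule 18): 001010001000010

Answer: 7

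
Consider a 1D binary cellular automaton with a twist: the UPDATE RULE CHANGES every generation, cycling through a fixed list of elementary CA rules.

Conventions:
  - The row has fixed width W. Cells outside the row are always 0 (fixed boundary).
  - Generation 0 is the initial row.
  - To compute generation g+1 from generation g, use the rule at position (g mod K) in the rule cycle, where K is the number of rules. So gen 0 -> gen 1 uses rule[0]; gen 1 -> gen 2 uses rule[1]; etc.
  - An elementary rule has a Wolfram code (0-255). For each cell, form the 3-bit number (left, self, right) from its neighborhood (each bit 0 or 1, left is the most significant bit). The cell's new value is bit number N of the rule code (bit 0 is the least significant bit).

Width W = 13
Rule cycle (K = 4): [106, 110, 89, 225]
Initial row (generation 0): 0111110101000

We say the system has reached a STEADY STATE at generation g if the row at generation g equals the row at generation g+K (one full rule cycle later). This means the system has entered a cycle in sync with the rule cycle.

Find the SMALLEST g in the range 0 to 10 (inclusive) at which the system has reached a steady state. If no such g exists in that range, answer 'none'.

Gen 0: 0111110101000
Gen 1 (rule 106): 1100011010000
Gen 2 (rule 110): 1100111110000
Gen 3 (rule 89): 1110100011111
Gen 4 (rule 225): 0111001001111
Gen 5 (rule 106): 1101010011001
Gen 6 (rule 110): 1111110111011
Gen 7 (rule 89): 1000010101011
Gen 8 (rule 225): 0011001010101
Gen 9 (rule 106): 0111010101010
Gen 10 (rule 110): 1101111111110
Gen 11 (rule 89): 1101000000011
Gen 12 (rule 225): 0110011111001
Gen 13 (rule 106): 1110110001010
Gen 14 (rule 110): 1011110011110

Answer: none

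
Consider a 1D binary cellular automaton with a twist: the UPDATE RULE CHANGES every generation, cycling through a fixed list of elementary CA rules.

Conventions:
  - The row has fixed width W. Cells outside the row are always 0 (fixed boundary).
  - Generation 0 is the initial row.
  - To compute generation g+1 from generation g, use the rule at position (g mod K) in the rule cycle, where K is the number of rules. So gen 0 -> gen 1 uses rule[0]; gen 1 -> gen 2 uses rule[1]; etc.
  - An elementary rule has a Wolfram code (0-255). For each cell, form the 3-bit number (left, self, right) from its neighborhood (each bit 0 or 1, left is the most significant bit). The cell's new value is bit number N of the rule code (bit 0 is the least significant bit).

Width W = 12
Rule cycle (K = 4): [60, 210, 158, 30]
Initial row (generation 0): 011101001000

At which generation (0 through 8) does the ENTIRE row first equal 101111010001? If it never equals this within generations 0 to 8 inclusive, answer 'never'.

Gen 0: 011101001000
Gen 1 (rule 60): 010011101100
Gen 2 (rule 210): 101101100110
Gen 3 (rule 158): 101001011101
Gen 4 (rule 30): 101111010001
Gen 5 (rule 60): 111000111001
Gen 6 (rule 210): 011101011110
Gen 7 (rule 158): 111001011101
Gen 8 (rule 30): 100111010001

Answer: 4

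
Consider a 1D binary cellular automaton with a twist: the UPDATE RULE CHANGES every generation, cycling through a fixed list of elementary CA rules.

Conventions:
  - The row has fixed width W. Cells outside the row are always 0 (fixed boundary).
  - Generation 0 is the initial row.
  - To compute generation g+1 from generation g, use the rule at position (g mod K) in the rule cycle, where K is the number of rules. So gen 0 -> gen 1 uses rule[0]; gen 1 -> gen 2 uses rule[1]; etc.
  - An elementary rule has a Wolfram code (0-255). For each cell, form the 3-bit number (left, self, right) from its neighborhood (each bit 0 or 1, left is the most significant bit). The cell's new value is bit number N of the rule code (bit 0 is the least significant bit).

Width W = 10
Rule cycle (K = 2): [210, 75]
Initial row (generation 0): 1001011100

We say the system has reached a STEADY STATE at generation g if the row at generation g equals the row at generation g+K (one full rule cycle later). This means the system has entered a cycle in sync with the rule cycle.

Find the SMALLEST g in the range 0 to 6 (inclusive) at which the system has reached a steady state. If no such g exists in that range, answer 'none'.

Gen 0: 1001011100
Gen 1 (rule 210): 0110001110
Gen 2 (rule 75): 1110111010
Gen 3 (rule 210): 0110011001
Gen 4 (rule 75): 1110111010
Gen 5 (rule 210): 0110011001
Gen 6 (rule 75): 1110111010
Gen 7 (rule 210): 0110011001
Gen 8 (rule 75): 1110111010

Answer: 2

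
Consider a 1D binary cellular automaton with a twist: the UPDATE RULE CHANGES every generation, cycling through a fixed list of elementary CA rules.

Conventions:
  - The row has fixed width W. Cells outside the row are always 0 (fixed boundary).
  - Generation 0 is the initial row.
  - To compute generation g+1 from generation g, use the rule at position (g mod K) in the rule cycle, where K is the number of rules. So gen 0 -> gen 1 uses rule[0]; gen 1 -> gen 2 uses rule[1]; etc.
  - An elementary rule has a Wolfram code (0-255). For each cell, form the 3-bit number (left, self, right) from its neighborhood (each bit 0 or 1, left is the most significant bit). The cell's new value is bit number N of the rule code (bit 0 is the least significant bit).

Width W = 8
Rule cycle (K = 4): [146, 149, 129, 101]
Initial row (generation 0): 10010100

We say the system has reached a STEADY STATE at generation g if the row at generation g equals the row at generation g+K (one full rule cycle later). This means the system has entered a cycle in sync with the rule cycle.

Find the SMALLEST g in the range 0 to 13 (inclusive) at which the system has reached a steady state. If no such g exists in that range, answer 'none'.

Gen 0: 10010100
Gen 1 (rule 146): 01100010
Gen 2 (rule 149): 00011011
Gen 3 (rule 129): 11000000
Gen 4 (rule 101): 01011111
Gen 5 (rule 146): 10001110
Gen 6 (rule 149): 11100101
Gen 7 (rule 129): 01000000
Gen 8 (rule 101): 01011111
Gen 9 (rule 146): 10001110
Gen 10 (rule 149): 11100101
Gen 11 (rule 129): 01000000
Gen 12 (rule 101): 01011111
Gen 13 (rule 146): 10001110
Gen 14 (rule 149): 11100101
Gen 15 (rule 129): 01000000
Gen 16 (rule 101): 01011111
Gen 17 (rule 146): 10001110

Answer: 4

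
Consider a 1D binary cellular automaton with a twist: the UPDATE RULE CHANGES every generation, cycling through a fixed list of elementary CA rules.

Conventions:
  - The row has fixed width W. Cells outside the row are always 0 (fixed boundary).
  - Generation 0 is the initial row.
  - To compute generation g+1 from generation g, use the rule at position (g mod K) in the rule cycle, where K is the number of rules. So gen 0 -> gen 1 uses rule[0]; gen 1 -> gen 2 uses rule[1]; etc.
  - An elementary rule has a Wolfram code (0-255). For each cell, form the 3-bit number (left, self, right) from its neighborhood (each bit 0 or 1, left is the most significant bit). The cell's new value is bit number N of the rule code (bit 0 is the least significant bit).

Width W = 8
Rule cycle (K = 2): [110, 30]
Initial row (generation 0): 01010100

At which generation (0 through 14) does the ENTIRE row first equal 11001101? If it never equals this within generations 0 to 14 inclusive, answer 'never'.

Answer: 4

Derivation:
Gen 0: 01010100
Gen 1 (rule 110): 11111100
Gen 2 (rule 30): 10000010
Gen 3 (rule 110): 10000110
Gen 4 (rule 30): 11001101
Gen 5 (rule 110): 11011111
Gen 6 (rule 30): 10010000
Gen 7 (rule 110): 10110000
Gen 8 (rule 30): 10101000
Gen 9 (rule 110): 11111000
Gen 10 (rule 30): 10000100
Gen 11 (rule 110): 10001100
Gen 12 (rule 30): 11011010
Gen 13 (rule 110): 11111110
Gen 14 (rule 30): 10000001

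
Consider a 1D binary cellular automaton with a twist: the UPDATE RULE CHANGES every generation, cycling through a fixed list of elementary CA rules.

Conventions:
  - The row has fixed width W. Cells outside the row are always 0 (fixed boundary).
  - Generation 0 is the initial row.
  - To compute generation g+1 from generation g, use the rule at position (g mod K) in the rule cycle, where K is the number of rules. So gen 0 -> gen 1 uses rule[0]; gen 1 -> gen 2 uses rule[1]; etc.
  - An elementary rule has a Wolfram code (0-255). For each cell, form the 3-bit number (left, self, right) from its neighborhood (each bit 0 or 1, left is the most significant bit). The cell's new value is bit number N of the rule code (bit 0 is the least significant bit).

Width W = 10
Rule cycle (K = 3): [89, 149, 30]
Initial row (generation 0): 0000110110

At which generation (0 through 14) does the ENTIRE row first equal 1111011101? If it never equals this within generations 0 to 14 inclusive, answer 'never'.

Gen 0: 0000110110
Gen 1 (rule 89): 1110110111
Gen 2 (rule 149): 0100000010
Gen 3 (rule 30): 1110000111
Gen 4 (rule 89): 1011110101
Gen 5 (rule 149): 1001100101
Gen 6 (rule 30): 1111011101
Gen 7 (rule 89): 1001010100
Gen 8 (rule 149): 1101010111
Gen 9 (rule 30): 1001010100
Gen 10 (rule 89): 0100000011
Gen 11 (rule 149): 0111111000
Gen 12 (rule 30): 1100000100
Gen 13 (rule 89): 1111110011
Gen 14 (rule 149): 0111101000

Answer: 6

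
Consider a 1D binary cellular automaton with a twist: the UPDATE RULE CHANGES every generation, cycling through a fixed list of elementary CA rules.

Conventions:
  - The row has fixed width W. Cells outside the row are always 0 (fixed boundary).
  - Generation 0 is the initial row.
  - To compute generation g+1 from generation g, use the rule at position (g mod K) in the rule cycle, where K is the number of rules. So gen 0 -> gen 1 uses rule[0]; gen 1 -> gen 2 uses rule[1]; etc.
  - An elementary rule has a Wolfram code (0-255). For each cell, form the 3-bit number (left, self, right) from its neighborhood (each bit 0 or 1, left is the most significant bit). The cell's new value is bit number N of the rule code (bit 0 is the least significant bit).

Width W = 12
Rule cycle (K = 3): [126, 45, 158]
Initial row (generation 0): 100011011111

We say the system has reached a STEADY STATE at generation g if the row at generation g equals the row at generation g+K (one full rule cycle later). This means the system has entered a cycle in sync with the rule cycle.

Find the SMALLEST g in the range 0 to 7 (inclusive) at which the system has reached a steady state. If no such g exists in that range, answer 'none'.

Gen 0: 100011011111
Gen 1 (rule 126): 110111110001
Gen 2 (rule 45): 101100000101
Gen 3 (rule 158): 101010001101
Gen 4 (rule 126): 111111011111
Gen 5 (rule 45): 100000110000
Gen 6 (rule 158): 110001101000
Gen 7 (rule 126): 111011111100
Gen 8 (rule 45): 100110000001
Gen 9 (rule 158): 111101000011
Gen 10 (rule 126): 100111100111

Answer: none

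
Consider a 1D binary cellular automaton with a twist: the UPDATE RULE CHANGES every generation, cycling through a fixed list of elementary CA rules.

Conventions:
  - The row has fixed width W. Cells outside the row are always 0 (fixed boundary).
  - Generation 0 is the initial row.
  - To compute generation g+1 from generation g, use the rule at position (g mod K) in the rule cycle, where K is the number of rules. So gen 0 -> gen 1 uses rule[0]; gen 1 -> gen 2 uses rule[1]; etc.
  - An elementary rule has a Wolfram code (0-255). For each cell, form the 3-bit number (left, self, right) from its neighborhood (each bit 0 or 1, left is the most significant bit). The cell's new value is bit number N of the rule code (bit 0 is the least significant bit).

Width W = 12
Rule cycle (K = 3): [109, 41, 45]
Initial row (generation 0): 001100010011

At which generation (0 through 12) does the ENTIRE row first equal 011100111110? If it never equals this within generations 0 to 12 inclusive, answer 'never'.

Answer: 4

Derivation:
Gen 0: 001100010011
Gen 1 (rule 109): 101101010011
Gen 2 (rule 41): 011010100010
Gen 3 (rule 45): 010111101010
Gen 4 (rule 109): 011100111110
Gen 5 (rule 41): 010000100000
Gen 6 (rule 45): 010110101111
Gen 7 (rule 109): 011111111001
Gen 8 (rule 41): 010000000000
Gen 9 (rule 45): 010111111111
Gen 10 (rule 109): 011100000001
Gen 11 (rule 41): 010001111100
Gen 12 (rule 45): 010101000001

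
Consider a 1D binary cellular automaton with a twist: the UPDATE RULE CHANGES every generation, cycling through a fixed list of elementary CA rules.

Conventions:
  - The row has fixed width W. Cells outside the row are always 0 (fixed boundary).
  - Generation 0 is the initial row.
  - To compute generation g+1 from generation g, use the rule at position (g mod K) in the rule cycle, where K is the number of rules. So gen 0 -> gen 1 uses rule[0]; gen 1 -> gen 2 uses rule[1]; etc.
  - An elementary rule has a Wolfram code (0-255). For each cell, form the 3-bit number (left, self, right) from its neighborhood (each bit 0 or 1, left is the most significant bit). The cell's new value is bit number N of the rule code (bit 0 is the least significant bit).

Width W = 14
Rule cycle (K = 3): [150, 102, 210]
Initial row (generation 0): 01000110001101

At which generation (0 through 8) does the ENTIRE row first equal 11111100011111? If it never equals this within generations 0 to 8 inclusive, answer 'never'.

Gen 0: 01000110001101
Gen 1 (rule 150): 11101001010001
Gen 2 (rule 102): 00111011110011
Gen 3 (rule 210): 01011001111101
Gen 4 (rule 150): 11000110111001
Gen 5 (rule 102): 01001011001011
Gen 6 (rule 210): 10110001110001
Gen 7 (rule 150): 10001010101011
Gen 8 (rule 102): 10011111111101

Answer: never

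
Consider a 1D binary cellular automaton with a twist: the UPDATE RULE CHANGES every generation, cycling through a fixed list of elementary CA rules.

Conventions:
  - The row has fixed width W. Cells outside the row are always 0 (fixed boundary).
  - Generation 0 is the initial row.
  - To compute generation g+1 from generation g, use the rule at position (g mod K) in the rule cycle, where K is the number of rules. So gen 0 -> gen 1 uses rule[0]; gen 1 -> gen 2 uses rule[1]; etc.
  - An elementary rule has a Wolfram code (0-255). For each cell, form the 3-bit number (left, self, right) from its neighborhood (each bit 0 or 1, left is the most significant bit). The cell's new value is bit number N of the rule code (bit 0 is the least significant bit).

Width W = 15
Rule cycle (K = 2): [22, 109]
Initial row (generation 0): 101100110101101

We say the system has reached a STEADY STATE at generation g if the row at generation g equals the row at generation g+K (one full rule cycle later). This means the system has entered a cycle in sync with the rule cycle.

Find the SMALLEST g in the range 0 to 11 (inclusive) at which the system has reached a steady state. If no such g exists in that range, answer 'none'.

Gen 0: 101100110101101
Gen 1 (rule 22): 100011000100001
Gen 2 (rule 109): 101011010101101
Gen 3 (rule 22): 101000010100001
Gen 4 (rule 109): 111011011101101
Gen 5 (rule 22): 000000000000001
Gen 6 (rule 109): 111111111111101
Gen 7 (rule 22): 000000000000001
Gen 8 (rule 109): 111111111111101
Gen 9 (rule 22): 000000000000001
Gen 10 (rule 109): 111111111111101
Gen 11 (rule 22): 000000000000001
Gen 12 (rule 109): 111111111111101
Gen 13 (rule 22): 000000000000001

Answer: 5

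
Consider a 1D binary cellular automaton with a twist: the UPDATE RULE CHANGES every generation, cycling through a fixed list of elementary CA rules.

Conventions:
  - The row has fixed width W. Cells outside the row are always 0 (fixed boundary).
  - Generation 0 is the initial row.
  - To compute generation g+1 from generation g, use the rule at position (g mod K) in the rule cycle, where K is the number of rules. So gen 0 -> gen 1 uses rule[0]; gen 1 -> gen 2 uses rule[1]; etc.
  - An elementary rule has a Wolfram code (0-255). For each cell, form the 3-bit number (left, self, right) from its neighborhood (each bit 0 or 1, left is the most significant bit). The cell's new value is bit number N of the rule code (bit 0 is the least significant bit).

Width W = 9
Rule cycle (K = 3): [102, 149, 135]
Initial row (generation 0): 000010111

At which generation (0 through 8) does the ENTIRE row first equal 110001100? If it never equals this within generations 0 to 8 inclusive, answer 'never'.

Answer: never

Derivation:
Gen 0: 000010111
Gen 1 (rule 102): 000111001
Gen 2 (rule 149): 110010101
Gen 3 (rule 135): 000110101
Gen 4 (rule 102): 001011111
Gen 5 (rule 149): 101001110
Gen 6 (rule 135): 101010100
Gen 7 (rule 102): 111111100
Gen 8 (rule 149): 011111011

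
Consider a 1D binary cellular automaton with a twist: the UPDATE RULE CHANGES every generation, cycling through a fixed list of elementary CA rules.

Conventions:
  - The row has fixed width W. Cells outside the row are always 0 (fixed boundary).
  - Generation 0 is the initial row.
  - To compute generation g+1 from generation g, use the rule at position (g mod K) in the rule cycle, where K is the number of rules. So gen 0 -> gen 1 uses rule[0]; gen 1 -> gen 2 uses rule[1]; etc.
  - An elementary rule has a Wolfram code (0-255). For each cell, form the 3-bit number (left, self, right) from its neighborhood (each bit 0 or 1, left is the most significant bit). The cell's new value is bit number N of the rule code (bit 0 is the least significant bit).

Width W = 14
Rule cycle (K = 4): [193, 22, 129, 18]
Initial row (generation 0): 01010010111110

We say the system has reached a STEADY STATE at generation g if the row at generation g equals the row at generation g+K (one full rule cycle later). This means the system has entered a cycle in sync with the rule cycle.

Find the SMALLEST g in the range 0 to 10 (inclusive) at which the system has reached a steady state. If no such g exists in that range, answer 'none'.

Gen 0: 01010010111110
Gen 1 (rule 193): 00000000011110
Gen 2 (rule 22): 00000000100001
Gen 3 (rule 129): 11111110001100
Gen 4 (rule 18): 00000001010010
Gen 5 (rule 193): 11111100000000
Gen 6 (rule 22): 00000010000000
Gen 7 (rule 129): 11111000111111
Gen 8 (rule 18): 00000101000000
Gen 9 (rule 193): 11110000011111
Gen 10 (rule 22): 00001000100000
Gen 11 (rule 129): 11100010001111
Gen 12 (rule 18): 00010101010000
Gen 13 (rule 193): 11000000000111
Gen 14 (rule 22): 00100000001000

Answer: none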